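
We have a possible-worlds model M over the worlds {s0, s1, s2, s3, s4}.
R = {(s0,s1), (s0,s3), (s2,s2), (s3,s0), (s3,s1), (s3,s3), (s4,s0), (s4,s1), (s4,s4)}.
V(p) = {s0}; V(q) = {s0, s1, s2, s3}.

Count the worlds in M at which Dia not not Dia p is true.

3

Let φ = Dia not not Dia p. Evaluate φ at each world:
  s0 (successors {s1, s3}): φ is true.
  s1 (successors ∅): φ is false.
  s2 (successors {s2}): φ is false.
  s3 (successors {s0, s1, s3}): φ is true.
  s4 (successors {s0, s1, s4}): φ is true.
For instance, at s4:
  At s4: Dia not not Dia p requires not not Dia p at some successor in {s0, s1, s4}.
    not not Dia p holds at s4, so Dia not not Dia p is true at s4.
      At s4: not Dia p is false, so not not Dia p is true.
Satisfying worlds: {s0, s3, s4}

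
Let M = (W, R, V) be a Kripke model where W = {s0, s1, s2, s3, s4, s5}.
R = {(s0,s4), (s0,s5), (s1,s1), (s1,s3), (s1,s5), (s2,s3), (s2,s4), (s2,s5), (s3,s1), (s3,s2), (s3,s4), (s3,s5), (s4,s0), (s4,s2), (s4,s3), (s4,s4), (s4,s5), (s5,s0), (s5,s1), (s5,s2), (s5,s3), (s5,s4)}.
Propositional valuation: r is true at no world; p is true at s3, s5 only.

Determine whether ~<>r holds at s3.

Yes

At s3: <>r is false, so ~<>r is true.
  At s3: <>r requires r at some successor in {s1, s2, s4, s5}.
    At s1: r is false.
    At s2: r is false.
    At s4: r is false.
    At s5: r is false.
  So <>r is false at s3.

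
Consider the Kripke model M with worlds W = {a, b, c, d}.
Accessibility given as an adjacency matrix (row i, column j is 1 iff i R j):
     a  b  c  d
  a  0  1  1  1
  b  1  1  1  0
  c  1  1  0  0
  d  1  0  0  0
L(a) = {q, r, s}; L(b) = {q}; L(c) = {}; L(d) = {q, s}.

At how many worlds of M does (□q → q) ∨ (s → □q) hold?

4

Let φ = (□q → q) ∨ (s → □q). Evaluate φ at each world:
  a (successors {b, c, d}): φ is true.
  b (successors {a, b, c}): φ is true.
  c (successors {a, b}): φ is true.
  d (successors {a}): φ is true.
For instance, at d:
  At d: □q → q is true, s → □q is true, so (□q → q) ∨ (s → □q) is true.
    At d: □q is true, q is true, so □q → q is true.
      At d: □q requires q at every successor {a}.
        At a: q is true.
      So □q is true at d.
    At d: s is true, □q is true, so s → □q is true.
      At d: □q requires q at every successor {a}.
        At a: q is true.
      So □q is true at d.
Satisfying worlds: {a, b, c, d}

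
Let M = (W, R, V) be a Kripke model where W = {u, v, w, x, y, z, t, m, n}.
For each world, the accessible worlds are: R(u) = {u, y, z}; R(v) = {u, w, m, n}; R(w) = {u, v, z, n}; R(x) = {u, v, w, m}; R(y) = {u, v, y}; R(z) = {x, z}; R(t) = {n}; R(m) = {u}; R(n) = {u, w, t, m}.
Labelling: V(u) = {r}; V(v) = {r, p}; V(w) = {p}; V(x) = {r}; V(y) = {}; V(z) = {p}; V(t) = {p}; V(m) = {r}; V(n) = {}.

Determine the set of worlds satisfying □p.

Let φ = □p. Evaluate φ at each world:
  u (successors {u, y, z}): φ is false.
  v (successors {u, w, m, n}): φ is false.
  w (successors {u, v, z, n}): φ is false.
  x (successors {u, v, w, m}): φ is false.
  y (successors {u, v, y}): φ is false.
  z (successors {x, z}): φ is false.
  t (successors {n}): φ is false.
  m (successors {u}): φ is false.
  n (successors {u, w, t, m}): φ is false.
For instance, at x:
  At x: □p requires p at every successor {u, v, w, m}.
    p fails at u, so □p is false at x.
Satisfying worlds: none.

none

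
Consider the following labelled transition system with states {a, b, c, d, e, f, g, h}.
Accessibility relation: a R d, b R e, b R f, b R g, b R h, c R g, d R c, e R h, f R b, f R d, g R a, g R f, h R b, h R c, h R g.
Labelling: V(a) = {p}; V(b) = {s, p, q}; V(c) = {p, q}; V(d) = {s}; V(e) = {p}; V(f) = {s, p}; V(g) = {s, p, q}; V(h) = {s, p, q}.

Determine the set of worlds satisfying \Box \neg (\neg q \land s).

Let φ = \Box \neg (\neg q \land s). Evaluate φ at each world:
  a (successors {d}): φ is false.
  b (successors {e, f, g, h}): φ is false.
  c (successors {g}): φ is true.
  d (successors {c}): φ is true.
  e (successors {h}): φ is true.
  f (successors {b, d}): φ is false.
  g (successors {a, f}): φ is false.
  h (successors {b, c, g}): φ is true.
For instance, at a:
  At a: \Box \neg (\neg q \land s) requires \neg (\neg q \land s) at every successor {d}.
    \neg (\neg q \land s) fails at d, so \Box \neg (\neg q \land s) is false at a.
Satisfying worlds: {c, d, e, h}

c, d, e, h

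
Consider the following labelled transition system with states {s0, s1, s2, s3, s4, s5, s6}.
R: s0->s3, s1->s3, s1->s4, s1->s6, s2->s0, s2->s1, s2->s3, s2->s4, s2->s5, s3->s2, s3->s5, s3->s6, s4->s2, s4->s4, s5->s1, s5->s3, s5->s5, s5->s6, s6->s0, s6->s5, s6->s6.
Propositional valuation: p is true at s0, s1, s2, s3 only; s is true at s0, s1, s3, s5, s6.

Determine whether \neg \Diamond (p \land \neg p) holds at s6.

At s6: \Diamond (p \land \neg p) is false, so \neg \Diamond (p \land \neg p) is true.
  At s6: \Diamond (p \land \neg p) requires p \land \neg p at some successor in {s0, s5, s6}.
    At s0: p \land \neg p is false.
    At s5: p \land \neg p is false.
    At s6: p \land \neg p is false.
  So \Diamond (p \land \neg p) is false at s6.

Yes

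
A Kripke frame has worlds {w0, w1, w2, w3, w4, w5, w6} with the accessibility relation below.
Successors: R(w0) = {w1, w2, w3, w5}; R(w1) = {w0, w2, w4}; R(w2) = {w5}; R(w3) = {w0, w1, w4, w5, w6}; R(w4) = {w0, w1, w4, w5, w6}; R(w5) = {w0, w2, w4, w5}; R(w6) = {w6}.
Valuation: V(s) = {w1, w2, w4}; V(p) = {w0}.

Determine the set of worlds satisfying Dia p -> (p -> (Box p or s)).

Let φ = Dia p -> (p -> (Box p or s)). Evaluate φ at each world:
  w0 (successors {w1, w2, w3, w5}): φ is true.
  w1 (successors {w0, w2, w4}): φ is true.
  w2 (successors {w5}): φ is true.
  w3 (successors {w0, w1, w4, w5, w6}): φ is true.
  w4 (successors {w0, w1, w4, w5, w6}): φ is true.
  w5 (successors {w0, w2, w4, w5}): φ is true.
  w6 (successors {w6}): φ is true.
For instance, at w3:
  At w3: Dia p is true, p -> (Box p or s) is true, so Dia p -> (p -> (Box p or s)) is true.
    At w3: Dia p requires p at some successor in {w0, w1, w4, w5, w6}.
      p holds at w0, so Dia p is true at w3.
    At w3: p is false, Box p or s is false, so p -> (Box p or s) is true.
      At w3: Box p is false, s is false, so Box p or s is false.
Satisfying worlds: {w0, w1, w2, w3, w4, w5, w6}

w0, w1, w2, w3, w4, w5, w6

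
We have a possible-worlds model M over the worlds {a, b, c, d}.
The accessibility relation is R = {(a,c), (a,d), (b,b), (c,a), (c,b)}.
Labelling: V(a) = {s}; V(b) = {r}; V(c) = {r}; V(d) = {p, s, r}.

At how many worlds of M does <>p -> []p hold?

3

Let φ = <>p -> []p. Evaluate φ at each world:
  a (successors {c, d}): φ is false.
  b (successors {b}): φ is true.
  c (successors {a, b}): φ is true.
  d (successors ∅): φ is true.
For instance, at c:
  At c: <>p is false, []p is false, so <>p -> []p is true.
    At c: <>p requires p at some successor in {a, b}.
      At a: p is false.
      At b: p is false.
    So <>p is false at c.
    At c: []p requires p at every successor {a, b}.
      p fails at a, so []p is false at c.
Satisfying worlds: {b, c, d}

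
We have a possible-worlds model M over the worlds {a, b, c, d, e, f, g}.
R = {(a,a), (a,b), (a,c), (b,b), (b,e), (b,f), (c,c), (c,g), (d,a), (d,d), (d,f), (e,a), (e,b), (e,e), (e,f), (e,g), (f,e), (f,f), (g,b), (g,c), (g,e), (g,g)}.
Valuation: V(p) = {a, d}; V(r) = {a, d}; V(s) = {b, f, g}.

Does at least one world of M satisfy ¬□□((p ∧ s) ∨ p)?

Let φ = ¬□□((p ∧ s) ∨ p). Evaluate φ at each world:
  a (successors {a, b, c}): φ is true.
  b (successors {b, e, f}): φ is true.
  c (successors {c, g}): φ is true.
  d (successors {a, d, f}): φ is true.
  e (successors {a, b, e, f, g}): φ is true.
  f (successors {e, f}): φ is true.
  g (successors {b, c, e, g}): φ is true.
Detail at a (witness):
  At a: □□((p ∧ s) ∨ p) is false, so ¬□□((p ∧ s) ∨ p) is true.
    At a: □□((p ∧ s) ∨ p) requires □((p ∧ s) ∨ p) at every successor {a, b, c}.
      □((p ∧ s) ∨ p) fails at a, so □□((p ∧ s) ∨ p) is false at a.

Yes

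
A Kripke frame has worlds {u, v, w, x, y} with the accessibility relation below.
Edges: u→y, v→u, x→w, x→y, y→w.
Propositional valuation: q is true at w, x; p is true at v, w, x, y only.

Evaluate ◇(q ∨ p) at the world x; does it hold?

Recall that ◇ψ holds at a world iff ψ holds at some accessible world.
At x: ◇(q ∨ p) requires q ∨ p at some successor in {w, y}.
  q ∨ p holds at w, so ◇(q ∨ p) is true at x.

Yes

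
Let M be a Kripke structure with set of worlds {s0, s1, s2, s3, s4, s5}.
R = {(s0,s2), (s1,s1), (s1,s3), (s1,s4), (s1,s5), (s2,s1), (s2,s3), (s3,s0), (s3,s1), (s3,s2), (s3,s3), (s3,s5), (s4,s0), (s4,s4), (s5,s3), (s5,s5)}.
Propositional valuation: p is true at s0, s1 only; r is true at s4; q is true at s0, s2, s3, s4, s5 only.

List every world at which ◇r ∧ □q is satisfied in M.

Let φ = ◇r ∧ □q. Evaluate φ at each world:
  s0 (successors {s2}): φ is false.
  s1 (successors {s1, s3, s4, s5}): φ is false.
  s2 (successors {s1, s3}): φ is false.
  s3 (successors {s0, s1, s2, s3, s5}): φ is false.
  s4 (successors {s0, s4}): φ is true.
  s5 (successors {s3, s5}): φ is false.
For instance, at s3:
  At s3: ◇r is false, □q is false, so ◇r ∧ □q is false.
    At s3: ◇r requires r at some successor in {s0, s1, s2, s3, s5}.
      At s0: r is false.
      At s1: r is false.
      At s2: r is false.
      At s3: r is false.
      At s5: r is false.
    So ◇r is false at s3.
    At s3: □q requires q at every successor {s0, s1, s2, s3, s5}.
      q fails at s1, so □q is false at s3.
Satisfying worlds: {s4}

s4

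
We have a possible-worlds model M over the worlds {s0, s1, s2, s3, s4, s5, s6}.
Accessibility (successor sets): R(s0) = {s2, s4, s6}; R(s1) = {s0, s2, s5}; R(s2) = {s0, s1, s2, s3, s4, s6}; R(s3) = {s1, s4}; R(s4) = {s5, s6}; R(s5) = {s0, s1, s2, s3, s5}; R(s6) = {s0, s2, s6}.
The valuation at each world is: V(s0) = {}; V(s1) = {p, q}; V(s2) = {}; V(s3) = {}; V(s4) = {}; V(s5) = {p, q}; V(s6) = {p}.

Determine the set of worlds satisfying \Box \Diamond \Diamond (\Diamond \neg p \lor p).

s0, s1, s2, s3, s4, s5, s6

Recall that \Box ψ holds at a world iff ψ holds at every accessible world, and \Diamond ψ holds iff ψ holds at some accessible world.
Let φ = \Box \Diamond \Diamond (\Diamond \neg p \lor p). Evaluate φ at each world:
  s0 (successors {s2, s4, s6}): φ is true.
  s1 (successors {s0, s2, s5}): φ is true.
  s2 (successors {s0, s1, s2, s3, s4, s6}): φ is true.
  s3 (successors {s1, s4}): φ is true.
  s4 (successors {s5, s6}): φ is true.
  s5 (successors {s0, s1, s2, s3, s5}): φ is true.
  s6 (successors {s0, s2, s6}): φ is true.
For instance, at s0:
  At s0: \Box \Diamond \Diamond (\Diamond \neg p \lor p) requires \Diamond \Diamond (\Diamond \neg p \lor p) at every successor {s2, s4, s6}.
      At s2: \Diamond \Diamond (\Diamond \neg p \lor p) requires \Diamond (\Diamond \neg p \lor p) at some successor in {s0, s1, s2, s3, s4, s6}.
        \Diamond (\Diamond \neg p \lor p) holds at s0, so \Diamond \Diamond (\Diamond \neg p \lor p) is true at s2.
      At s4: \Diamond \Diamond (\Diamond \neg p \lor p) requires \Diamond (\Diamond \neg p \lor p) at some successor in {s5, s6}.
        \Diamond (\Diamond \neg p \lor p) holds at s5, so \Diamond \Diamond (\Diamond \neg p \lor p) is true at s4.
      At s6: \Diamond \Diamond (\Diamond \neg p \lor p) requires \Diamond (\Diamond \neg p \lor p) at some successor in {s0, s2, s6}.
        \Diamond (\Diamond \neg p \lor p) holds at s0, so \Diamond \Diamond (\Diamond \neg p \lor p) is true at s6.
  So \Box \Diamond \Diamond (\Diamond \neg p \lor p) is true at s0.
Satisfying worlds: {s0, s1, s2, s3, s4, s5, s6}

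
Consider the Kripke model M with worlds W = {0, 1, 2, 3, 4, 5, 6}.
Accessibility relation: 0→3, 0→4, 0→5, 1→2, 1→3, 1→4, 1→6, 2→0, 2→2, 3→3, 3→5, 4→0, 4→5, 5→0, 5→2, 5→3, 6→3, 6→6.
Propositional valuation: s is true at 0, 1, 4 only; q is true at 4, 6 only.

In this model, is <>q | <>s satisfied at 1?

Yes

Recall that <>ψ holds at a world iff ψ holds at some accessible world.
At 1: <>q is true, <>s is true, so <>q | <>s is true.
  At 1: <>q requires q at some successor in {2, 3, 4, 6}.
    q holds at 4, so <>q is true at 1.
  At 1: <>s requires s at some successor in {2, 3, 4, 6}.
    s holds at 4, so <>s is true at 1.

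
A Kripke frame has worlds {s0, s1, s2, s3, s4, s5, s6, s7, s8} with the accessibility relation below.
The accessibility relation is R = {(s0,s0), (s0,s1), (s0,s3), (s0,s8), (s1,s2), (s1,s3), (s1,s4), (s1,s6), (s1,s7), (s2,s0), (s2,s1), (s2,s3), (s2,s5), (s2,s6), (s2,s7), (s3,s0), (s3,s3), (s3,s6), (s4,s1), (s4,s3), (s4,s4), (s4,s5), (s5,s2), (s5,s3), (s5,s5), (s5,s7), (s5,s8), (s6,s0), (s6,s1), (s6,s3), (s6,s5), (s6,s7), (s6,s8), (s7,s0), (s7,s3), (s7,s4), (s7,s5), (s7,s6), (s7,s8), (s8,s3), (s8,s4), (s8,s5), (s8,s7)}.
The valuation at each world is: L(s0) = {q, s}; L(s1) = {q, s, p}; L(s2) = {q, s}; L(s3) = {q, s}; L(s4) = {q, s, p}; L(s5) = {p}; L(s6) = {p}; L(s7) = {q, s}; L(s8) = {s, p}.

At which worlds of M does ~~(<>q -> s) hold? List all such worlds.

Let φ = ~~(<>q -> s). Evaluate φ at each world:
  s0 (successors {s0, s1, s3, s8}): φ is true.
  s1 (successors {s2, s3, s4, s6, s7}): φ is true.
  s2 (successors {s0, s1, s3, s5, s6, s7}): φ is true.
  s3 (successors {s0, s3, s6}): φ is true.
  s4 (successors {s1, s3, s4, s5}): φ is true.
  s5 (successors {s2, s3, s5, s7, s8}): φ is false.
  s6 (successors {s0, s1, s3, s5, s7, s8}): φ is false.
  s7 (successors {s0, s3, s4, s5, s6, s8}): φ is true.
  s8 (successors {s3, s4, s5, s7}): φ is true.
For instance, at s6:
  At s6: ~(<>q -> s) is true, so ~~(<>q -> s) is false.
    At s6: <>q -> s is false, so ~(<>q -> s) is true.
      At s6: <>q is true, s is false, so <>q -> s is false.
Satisfying worlds: {s0, s1, s2, s3, s4, s7, s8}

s0, s1, s2, s3, s4, s7, s8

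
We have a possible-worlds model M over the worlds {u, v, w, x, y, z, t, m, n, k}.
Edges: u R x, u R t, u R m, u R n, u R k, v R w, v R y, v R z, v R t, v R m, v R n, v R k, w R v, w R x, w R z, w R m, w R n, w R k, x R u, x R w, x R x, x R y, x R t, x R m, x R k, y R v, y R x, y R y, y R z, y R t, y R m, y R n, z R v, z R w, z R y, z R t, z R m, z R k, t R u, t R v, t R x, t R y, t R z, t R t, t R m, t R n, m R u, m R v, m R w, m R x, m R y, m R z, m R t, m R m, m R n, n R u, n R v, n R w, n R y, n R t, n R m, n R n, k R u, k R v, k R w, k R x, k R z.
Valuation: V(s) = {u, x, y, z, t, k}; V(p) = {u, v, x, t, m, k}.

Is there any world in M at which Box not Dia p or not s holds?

Yes

Let φ = Box not Dia p or not s. Evaluate φ at each world:
  u (successors {x, t, m, n, k}): φ is false.
  v (successors {w, y, z, t, m, n, k}): φ is true.
  w (successors {v, x, z, m, n, k}): φ is true.
  x (successors {u, w, x, y, t, m, k}): φ is false.
  y (successors {v, x, y, z, t, m, n}): φ is false.
  z (successors {v, w, y, t, m, k}): φ is false.
  t (successors {u, v, x, y, z, t, m, n}): φ is false.
  m (successors {u, v, w, x, y, z, t, m, n}): φ is true.
  n (successors {u, v, w, y, t, m, n}): φ is true.
  k (successors {u, v, w, x, z}): φ is false.
Detail at v (witness):
  At v: Box not Dia p is false, not s is true, so Box not Dia p or not s is true.
    At v: Box not Dia p requires not Dia p at every successor {w, y, z, t, m, n, k}.
      not Dia p fails at w, so Box not Dia p is false at v.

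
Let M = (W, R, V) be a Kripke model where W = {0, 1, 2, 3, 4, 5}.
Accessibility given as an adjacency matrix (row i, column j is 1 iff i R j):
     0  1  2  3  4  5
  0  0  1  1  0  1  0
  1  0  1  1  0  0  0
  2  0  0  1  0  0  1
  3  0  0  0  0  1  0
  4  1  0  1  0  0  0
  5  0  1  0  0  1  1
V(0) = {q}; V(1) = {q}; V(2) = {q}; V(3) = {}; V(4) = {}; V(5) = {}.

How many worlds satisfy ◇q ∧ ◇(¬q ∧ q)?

Let φ = ◇q ∧ ◇(¬q ∧ q). Evaluate φ at each world:
  0 (successors {1, 2, 4}): φ is false.
  1 (successors {1, 2}): φ is false.
  2 (successors {2, 5}): φ is false.
  3 (successors {4}): φ is false.
  4 (successors {0, 2}): φ is false.
  5 (successors {1, 4, 5}): φ is false.
For instance, at 4:
  At 4: ◇q is true, ◇(¬q ∧ q) is false, so ◇q ∧ ◇(¬q ∧ q) is false.
    At 4: ◇q requires q at some successor in {0, 2}.
      q holds at 0, so ◇q is true at 4.
    At 4: ◇(¬q ∧ q) requires ¬q ∧ q at some successor in {0, 2}.
      At 0: ¬q ∧ q is false.
      At 2: ¬q ∧ q is false.
    So ◇(¬q ∧ q) is false at 4.
Satisfying worlds: none.

0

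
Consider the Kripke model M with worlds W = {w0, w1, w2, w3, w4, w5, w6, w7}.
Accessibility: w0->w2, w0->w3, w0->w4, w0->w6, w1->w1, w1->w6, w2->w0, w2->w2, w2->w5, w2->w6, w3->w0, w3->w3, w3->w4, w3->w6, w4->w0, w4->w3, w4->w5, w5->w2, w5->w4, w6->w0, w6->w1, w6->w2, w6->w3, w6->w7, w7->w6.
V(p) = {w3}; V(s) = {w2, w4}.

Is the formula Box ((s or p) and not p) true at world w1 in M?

No

At w1: Box ((s or p) and not p) requires (s or p) and not p at every successor {w1, w6}.
  (s or p) and not p fails at w1, so Box ((s or p) and not p) is false at w1.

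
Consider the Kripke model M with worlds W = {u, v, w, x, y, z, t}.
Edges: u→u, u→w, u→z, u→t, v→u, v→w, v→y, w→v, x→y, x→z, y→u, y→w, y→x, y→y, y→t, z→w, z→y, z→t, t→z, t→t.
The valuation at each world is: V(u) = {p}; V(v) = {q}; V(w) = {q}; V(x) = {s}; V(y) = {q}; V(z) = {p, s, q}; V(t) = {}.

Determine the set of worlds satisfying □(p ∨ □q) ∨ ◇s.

u, x, y, t

Let φ = □(p ∨ □q) ∨ ◇s. Evaluate φ at each world:
  u (successors {u, w, z, t}): φ is true.
  v (successors {u, w, y}): φ is false.
  w (successors {v}): φ is false.
  x (successors {y, z}): φ is true.
  y (successors {u, w, x, y, t}): φ is true.
  z (successors {w, y, t}): φ is false.
  t (successors {z, t}): φ is true.
For instance, at x:
  At x: □(p ∨ □q) is false, ◇s is true, so □(p ∨ □q) ∨ ◇s is true.
    At x: □(p ∨ □q) requires p ∨ □q at every successor {y, z}.
      p ∨ □q fails at y, so □(p ∨ □q) is false at x.
    At x: ◇s requires s at some successor in {y, z}.
      s holds at z, so ◇s is true at x.
Satisfying worlds: {u, x, y, t}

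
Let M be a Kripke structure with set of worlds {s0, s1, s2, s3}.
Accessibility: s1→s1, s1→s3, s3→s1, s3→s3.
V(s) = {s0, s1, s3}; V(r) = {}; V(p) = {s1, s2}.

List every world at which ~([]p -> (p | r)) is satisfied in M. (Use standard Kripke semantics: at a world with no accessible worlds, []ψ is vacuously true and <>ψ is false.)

Let φ = ~([]p -> (p | r)). Evaluate φ at each world:
  s0 (successors ∅): φ is true.
  s1 (successors {s1, s3}): φ is false.
  s2 (successors ∅): φ is false.
  s3 (successors {s1, s3}): φ is false.
For instance, at s1:
  At s1: []p -> (p | r) is true, so ~([]p -> (p | r)) is false.
    At s1: []p is false, p | r is true, so []p -> (p | r) is true.
      At s1: []p requires p at every successor {s1, s3}.
        p fails at s3, so []p is false at s1.
Satisfying worlds: {s0}

s0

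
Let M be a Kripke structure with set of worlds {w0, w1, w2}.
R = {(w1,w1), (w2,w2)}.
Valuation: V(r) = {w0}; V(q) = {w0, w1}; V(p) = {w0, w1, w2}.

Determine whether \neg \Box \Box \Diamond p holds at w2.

No

At w2: \Box \Box \Diamond p is true, so \neg \Box \Box \Diamond p is false.
  At w2: \Box \Box \Diamond p requires \Box \Diamond p at every successor {w2}.
      At w2: \Box \Diamond p requires \Diamond p at every successor {w2}.
        At w2: \Diamond p is true.
      So \Box \Diamond p is true at w2.
  So \Box \Box \Diamond p is true at w2.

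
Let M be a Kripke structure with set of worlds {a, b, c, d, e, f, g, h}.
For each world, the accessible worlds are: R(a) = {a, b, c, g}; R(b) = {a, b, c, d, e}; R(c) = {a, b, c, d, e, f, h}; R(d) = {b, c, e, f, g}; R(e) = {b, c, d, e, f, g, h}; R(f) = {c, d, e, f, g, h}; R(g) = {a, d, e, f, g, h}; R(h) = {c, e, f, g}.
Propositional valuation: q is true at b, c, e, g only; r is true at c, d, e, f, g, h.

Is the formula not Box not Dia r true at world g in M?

At g: Box not Dia r is false, so not Box not Dia r is true.
  At g: Box not Dia r requires not Dia r at every successor {a, d, e, f, g, h}.
    not Dia r fails at a, so Box not Dia r is false at g.
      At a: Dia r is true, so not Dia r is false.

Yes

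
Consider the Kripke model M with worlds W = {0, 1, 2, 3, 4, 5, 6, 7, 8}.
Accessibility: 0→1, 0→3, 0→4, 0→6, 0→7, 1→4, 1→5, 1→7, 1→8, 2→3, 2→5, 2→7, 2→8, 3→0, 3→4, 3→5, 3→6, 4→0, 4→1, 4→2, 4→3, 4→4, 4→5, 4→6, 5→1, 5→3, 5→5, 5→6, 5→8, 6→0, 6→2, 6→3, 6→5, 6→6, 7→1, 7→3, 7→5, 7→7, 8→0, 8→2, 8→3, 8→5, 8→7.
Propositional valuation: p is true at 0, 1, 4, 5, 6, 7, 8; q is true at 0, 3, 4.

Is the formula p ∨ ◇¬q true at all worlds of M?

Yes

Recall that ◇ψ holds at a world iff ψ holds at some accessible world.
Let φ = p ∨ ◇¬q. Evaluate φ at each world:
  0 (successors {1, 3, 4, 6, 7}): φ is true.
  1 (successors {4, 5, 7, 8}): φ is true.
  2 (successors {3, 5, 7, 8}): φ is true.
  3 (successors {0, 4, 5, 6}): φ is true.
  4 (successors {0, 1, 2, 3, 4, 5, 6}): φ is true.
  5 (successors {1, 3, 5, 6, 8}): φ is true.
  6 (successors {0, 2, 3, 5, 6}): φ is true.
  7 (successors {1, 3, 5, 7}): φ is true.
  8 (successors {0, 2, 3, 5, 7}): φ is true.
For instance, at 0:
  At 0: p is true, ◇¬q is true, so p ∨ ◇¬q is true.
    At 0: ◇¬q requires ¬q at some successor in {1, 3, 4, 6, 7}.
      ¬q holds at 1, so ◇¬q is true at 0.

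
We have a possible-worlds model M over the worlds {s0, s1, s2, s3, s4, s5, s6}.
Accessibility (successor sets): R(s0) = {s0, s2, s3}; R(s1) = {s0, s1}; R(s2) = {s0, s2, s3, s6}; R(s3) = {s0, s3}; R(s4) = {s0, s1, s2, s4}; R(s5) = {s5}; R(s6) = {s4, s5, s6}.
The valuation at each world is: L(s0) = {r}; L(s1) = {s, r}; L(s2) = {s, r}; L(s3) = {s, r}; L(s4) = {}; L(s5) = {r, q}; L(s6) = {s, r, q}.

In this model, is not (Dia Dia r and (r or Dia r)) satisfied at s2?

Recall that Dia ψ holds at a world iff ψ holds at some accessible world.
At s2: Dia Dia r and (r or Dia r) is true, so not (Dia Dia r and (r or Dia r)) is false.
  At s2: Dia Dia r is true, r or Dia r is true, so Dia Dia r and (r or Dia r) is true.
    At s2: Dia Dia r requires Dia r at some successor in {s0, s2, s3, s6}.
      Dia r holds at s0, so Dia Dia r is true at s2.
    At s2: r is true, Dia r is true, so r or Dia r is true.
      At s2: Dia r requires r at some successor in {s0, s2, s3, s6}.
        r holds at s0, so Dia r is true at s2.

No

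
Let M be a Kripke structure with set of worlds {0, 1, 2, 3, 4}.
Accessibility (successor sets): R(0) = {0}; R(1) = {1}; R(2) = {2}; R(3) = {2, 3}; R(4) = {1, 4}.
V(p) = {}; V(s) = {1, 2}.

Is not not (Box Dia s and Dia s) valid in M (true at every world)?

Let φ = not not (Box Dia s and Dia s). Evaluate φ at each world:
  0 (successors {0}): φ is false.
  1 (successors {1}): φ is true.
  2 (successors {2}): φ is true.
  3 (successors {2, 3}): φ is true.
  4 (successors {1, 4}): φ is true.
Detail at 0 (counterexample):
  At 0: not (Box Dia s and Dia s) is true, so not not (Box Dia s and Dia s) is false.
    At 0: Box Dia s and Dia s is false, so not (Box Dia s and Dia s) is true.
      At 0: Box Dia s is false, Dia s is false, so Box Dia s and Dia s is false.

No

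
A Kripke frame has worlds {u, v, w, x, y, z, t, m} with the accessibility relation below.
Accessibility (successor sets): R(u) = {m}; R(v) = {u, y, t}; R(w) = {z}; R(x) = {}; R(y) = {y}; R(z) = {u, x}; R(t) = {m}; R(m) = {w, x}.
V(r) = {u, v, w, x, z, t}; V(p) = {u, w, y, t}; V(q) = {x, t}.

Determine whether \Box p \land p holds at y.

Yes

Recall that \Box ψ holds at a world iff ψ holds at every accessible world, and \Diamond ψ holds iff ψ holds at some accessible world.
At y: \Box p is true, p is true, so \Box p \land p is true.
  At y: \Box p requires p at every successor {y}.
    At y: p is true.
  So \Box p is true at y.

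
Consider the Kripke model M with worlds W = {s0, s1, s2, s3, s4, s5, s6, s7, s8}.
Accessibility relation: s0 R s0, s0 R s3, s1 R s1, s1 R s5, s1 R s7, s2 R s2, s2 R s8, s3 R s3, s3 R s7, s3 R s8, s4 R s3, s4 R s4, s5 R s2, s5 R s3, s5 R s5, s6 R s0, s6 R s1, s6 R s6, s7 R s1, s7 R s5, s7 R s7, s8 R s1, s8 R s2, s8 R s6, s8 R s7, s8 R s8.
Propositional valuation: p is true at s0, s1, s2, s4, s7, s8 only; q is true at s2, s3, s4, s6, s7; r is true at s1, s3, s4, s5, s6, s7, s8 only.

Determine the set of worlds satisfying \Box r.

Let φ = \Box r. Evaluate φ at each world:
  s0 (successors {s0, s3}): φ is false.
  s1 (successors {s1, s5, s7}): φ is true.
  s2 (successors {s2, s8}): φ is false.
  s3 (successors {s3, s7, s8}): φ is true.
  s4 (successors {s3, s4}): φ is true.
  s5 (successors {s2, s3, s5}): φ is false.
  s6 (successors {s0, s1, s6}): φ is false.
  s7 (successors {s1, s5, s7}): φ is true.
  s8 (successors {s1, s2, s6, s7, s8}): φ is false.
For instance, at s7:
  At s7: \Box r requires r at every successor {s1, s5, s7}.
    At s1: r is true.
    At s5: r is true.
    At s7: r is true.
  So \Box r is true at s7.
Satisfying worlds: {s1, s3, s4, s7}

s1, s3, s4, s7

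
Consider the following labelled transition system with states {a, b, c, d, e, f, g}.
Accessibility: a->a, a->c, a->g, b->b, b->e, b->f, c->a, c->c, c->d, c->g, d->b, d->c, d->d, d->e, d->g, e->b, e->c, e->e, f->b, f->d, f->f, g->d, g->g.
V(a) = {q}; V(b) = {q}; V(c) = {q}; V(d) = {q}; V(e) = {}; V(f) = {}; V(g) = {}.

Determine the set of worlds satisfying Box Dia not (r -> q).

none

Let φ = Box Dia not (r -> q). Evaluate φ at each world:
  a (successors {a, c, g}): φ is false.
  b (successors {b, e, f}): φ is false.
  c (successors {a, c, d, g}): φ is false.
  d (successors {b, c, d, e, g}): φ is false.
  e (successors {b, c, e}): φ is false.
  f (successors {b, d, f}): φ is false.
  g (successors {d, g}): φ is false.
For instance, at f:
  At f: Box Dia not (r -> q) requires Dia not (r -> q) at every successor {b, d, f}.
    Dia not (r -> q) fails at b, so Box Dia not (r -> q) is false at f.
      At b: Dia not (r -> q) requires not (r -> q) at some successor in {b, e, f}.
        At b: not (r -> q) is false.
        At e: not (r -> q) is false.
        At f: not (r -> q) is false.
      So Dia not (r -> q) is false at b.
Satisfying worlds: none.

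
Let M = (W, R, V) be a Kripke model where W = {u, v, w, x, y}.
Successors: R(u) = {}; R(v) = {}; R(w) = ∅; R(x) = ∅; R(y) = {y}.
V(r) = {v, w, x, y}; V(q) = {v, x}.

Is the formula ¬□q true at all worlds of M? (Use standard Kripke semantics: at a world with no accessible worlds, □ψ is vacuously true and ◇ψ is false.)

No

Let φ = ¬□q. Evaluate φ at each world:
  u (successors ∅): φ is false.
  v (successors ∅): φ is false.
  w (successors ∅): φ is false.
  x (successors ∅): φ is false.
  y (successors {y}): φ is true.
Detail at u (counterexample):
  At u: □q is true, so ¬□q is false.
    At u: no accessible worlds, so □q holds vacuously.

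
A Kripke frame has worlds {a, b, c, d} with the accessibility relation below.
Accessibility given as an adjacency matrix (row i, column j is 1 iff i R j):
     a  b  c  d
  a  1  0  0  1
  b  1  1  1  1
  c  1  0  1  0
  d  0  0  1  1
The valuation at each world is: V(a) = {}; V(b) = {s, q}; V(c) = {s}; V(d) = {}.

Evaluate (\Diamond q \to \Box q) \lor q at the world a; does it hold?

Yes

At a: \Diamond q \to \Box q is true, q is false, so (\Diamond q \to \Box q) \lor q is true.
  At a: \Diamond q is false, \Box q is false, so \Diamond q \to \Box q is true.
    At a: \Diamond q requires q at some successor in {a, d}.
      At a: q is false.
      At d: q is false.
    So \Diamond q is false at a.
    At a: \Box q requires q at every successor {a, d}.
      q fails at a, so \Box q is false at a.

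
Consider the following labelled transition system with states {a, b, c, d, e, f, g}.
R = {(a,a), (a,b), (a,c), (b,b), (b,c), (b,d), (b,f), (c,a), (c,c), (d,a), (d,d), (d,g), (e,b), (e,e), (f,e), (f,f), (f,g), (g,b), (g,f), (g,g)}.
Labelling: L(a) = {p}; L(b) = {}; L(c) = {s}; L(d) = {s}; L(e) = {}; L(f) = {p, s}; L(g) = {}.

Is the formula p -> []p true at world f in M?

At f: p is true, []p is false, so p -> []p is false.
  At f: []p requires p at every successor {e, f, g}.
    p fails at e, so []p is false at f.

No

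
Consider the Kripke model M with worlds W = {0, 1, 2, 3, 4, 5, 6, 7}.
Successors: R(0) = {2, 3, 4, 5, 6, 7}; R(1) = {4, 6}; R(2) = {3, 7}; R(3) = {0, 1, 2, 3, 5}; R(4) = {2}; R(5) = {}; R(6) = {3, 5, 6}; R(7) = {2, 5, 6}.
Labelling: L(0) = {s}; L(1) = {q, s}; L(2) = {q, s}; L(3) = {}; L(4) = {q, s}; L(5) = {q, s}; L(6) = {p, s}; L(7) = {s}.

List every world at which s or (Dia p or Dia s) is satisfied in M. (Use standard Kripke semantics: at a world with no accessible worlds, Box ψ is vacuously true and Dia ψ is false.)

Let φ = s or (Dia p or Dia s). Evaluate φ at each world:
  0 (successors {2, 3, 4, 5, 6, 7}): φ is true.
  1 (successors {4, 6}): φ is true.
  2 (successors {3, 7}): φ is true.
  3 (successors {0, 1, 2, 3, 5}): φ is true.
  4 (successors {2}): φ is true.
  5 (successors ∅): φ is true.
  6 (successors {3, 5, 6}): φ is true.
  7 (successors {2, 5, 6}): φ is true.
For instance, at 0:
  At 0: s is true, Dia p or Dia s is true, so s or (Dia p or Dia s) is true.
    At 0: Dia p is true, Dia s is true, so Dia p or Dia s is true.
      At 0: Dia p requires p at some successor in {2, 3, 4, 5, 6, 7}.
        p holds at 6, so Dia p is true at 0.
      At 0: Dia s requires s at some successor in {2, 3, 4, 5, 6, 7}.
        s holds at 2, so Dia s is true at 0.
Satisfying worlds: {0, 1, 2, 3, 4, 5, 6, 7}

0, 1, 2, 3, 4, 5, 6, 7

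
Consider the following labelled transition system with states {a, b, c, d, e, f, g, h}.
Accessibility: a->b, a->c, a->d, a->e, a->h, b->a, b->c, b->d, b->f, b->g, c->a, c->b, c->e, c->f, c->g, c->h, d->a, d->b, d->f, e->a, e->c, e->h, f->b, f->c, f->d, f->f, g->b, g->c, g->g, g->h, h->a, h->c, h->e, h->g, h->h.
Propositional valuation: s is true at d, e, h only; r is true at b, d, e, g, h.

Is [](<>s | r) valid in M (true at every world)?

Yes

Recall that []ψ holds at a world iff ψ holds at every accessible world, and <>ψ holds iff ψ holds at some accessible world.
Let φ = [](<>s | r). Evaluate φ at each world:
  a (successors {b, c, d, e, h}): φ is true.
  b (successors {a, c, d, f, g}): φ is true.
  c (successors {a, b, e, f, g, h}): φ is true.
  d (successors {a, b, f}): φ is true.
  e (successors {a, c, h}): φ is true.
  f (successors {b, c, d, f}): φ is true.
  g (successors {b, c, g, h}): φ is true.
  h (successors {a, c, e, g, h}): φ is true.
For instance, at a:
  At a: [](<>s | r) requires <>s | r at every successor {b, c, d, e, h}.
    At b: <>s | r is true.
    At c: <>s | r is true.
    At d: <>s | r is true.
    At e: <>s | r is true.
    At h: <>s | r is true.
  So [](<>s | r) is true at a.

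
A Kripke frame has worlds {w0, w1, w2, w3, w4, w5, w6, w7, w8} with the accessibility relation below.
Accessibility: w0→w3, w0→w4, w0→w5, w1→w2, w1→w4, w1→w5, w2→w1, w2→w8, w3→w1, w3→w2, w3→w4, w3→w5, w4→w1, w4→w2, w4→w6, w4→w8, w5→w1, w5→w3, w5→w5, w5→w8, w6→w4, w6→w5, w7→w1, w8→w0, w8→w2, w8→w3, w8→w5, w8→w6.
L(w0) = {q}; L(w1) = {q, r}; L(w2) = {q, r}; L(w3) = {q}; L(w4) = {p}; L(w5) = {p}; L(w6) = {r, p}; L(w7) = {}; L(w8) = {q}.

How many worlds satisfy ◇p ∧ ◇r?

Let φ = ◇p ∧ ◇r. Evaluate φ at each world:
  w0 (successors {w3, w4, w5}): φ is false.
  w1 (successors {w2, w4, w5}): φ is true.
  w2 (successors {w1, w8}): φ is false.
  w3 (successors {w1, w2, w4, w5}): φ is true.
  w4 (successors {w1, w2, w6, w8}): φ is true.
  w5 (successors {w1, w3, w5, w8}): φ is true.
  w6 (successors {w4, w5}): φ is false.
  w7 (successors {w1}): φ is false.
  w8 (successors {w0, w2, w3, w5, w6}): φ is true.
For instance, at w5:
  At w5: ◇p is true, ◇r is true, so ◇p ∧ ◇r is true.
    At w5: ◇p requires p at some successor in {w1, w3, w5, w8}.
      p holds at w5, so ◇p is true at w5.
    At w5: ◇r requires r at some successor in {w1, w3, w5, w8}.
      r holds at w1, so ◇r is true at w5.
Satisfying worlds: {w1, w3, w4, w5, w8}

5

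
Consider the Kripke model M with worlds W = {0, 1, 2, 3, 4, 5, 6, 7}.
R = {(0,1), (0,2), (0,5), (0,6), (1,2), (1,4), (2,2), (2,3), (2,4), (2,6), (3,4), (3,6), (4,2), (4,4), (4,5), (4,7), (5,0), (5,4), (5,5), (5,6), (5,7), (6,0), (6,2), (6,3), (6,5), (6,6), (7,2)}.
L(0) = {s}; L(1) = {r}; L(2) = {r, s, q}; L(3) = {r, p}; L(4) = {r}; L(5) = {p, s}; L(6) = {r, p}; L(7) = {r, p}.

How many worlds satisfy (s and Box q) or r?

6

Let φ = (s and Box q) or r. Evaluate φ at each world:
  0 (successors {1, 2, 5, 6}): φ is false.
  1 (successors {2, 4}): φ is true.
  2 (successors {2, 3, 4, 6}): φ is true.
  3 (successors {4, 6}): φ is true.
  4 (successors {2, 4, 5, 7}): φ is true.
  5 (successors {0, 4, 5, 6, 7}): φ is false.
  6 (successors {0, 2, 3, 5, 6}): φ is true.
  7 (successors {2}): φ is true.
For instance, at 3:
  At 3: s and Box q is false, r is true, so (s and Box q) or r is true.
    At 3: s is false, Box q is false, so s and Box q is false.
      At 3: Box q requires q at every successor {4, 6}.
        q fails at 4, so Box q is false at 3.
Satisfying worlds: {1, 2, 3, 4, 6, 7}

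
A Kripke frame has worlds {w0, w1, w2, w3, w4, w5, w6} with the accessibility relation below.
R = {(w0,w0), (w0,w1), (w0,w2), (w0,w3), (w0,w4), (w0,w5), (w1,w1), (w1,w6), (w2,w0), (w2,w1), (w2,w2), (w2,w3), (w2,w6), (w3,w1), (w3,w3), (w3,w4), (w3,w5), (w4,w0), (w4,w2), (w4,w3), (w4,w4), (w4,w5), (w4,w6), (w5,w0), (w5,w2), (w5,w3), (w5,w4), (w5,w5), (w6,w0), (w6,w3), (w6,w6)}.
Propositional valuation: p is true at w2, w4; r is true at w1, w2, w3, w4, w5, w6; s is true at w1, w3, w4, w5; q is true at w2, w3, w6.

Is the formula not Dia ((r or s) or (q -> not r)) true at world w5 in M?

No

At w5: Dia ((r or s) or (q -> not r)) is true, so not Dia ((r or s) or (q -> not r)) is false.
  At w5: Dia ((r or s) or (q -> not r)) requires (r or s) or (q -> not r) at some successor in {w0, w2, w3, w4, w5}.
    (r or s) or (q -> not r) holds at w0, so Dia ((r or s) or (q -> not r)) is true at w5.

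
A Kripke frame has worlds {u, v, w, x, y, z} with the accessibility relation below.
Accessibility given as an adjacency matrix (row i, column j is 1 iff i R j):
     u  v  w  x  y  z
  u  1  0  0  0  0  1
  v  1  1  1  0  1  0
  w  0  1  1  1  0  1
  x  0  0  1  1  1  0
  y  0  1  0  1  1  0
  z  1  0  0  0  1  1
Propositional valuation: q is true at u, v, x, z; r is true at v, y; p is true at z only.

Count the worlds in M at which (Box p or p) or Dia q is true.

Let φ = (Box p or p) or Dia q. Evaluate φ at each world:
  u (successors {u, z}): φ is true.
  v (successors {u, v, w, y}): φ is true.
  w (successors {v, w, x, z}): φ is true.
  x (successors {w, x, y}): φ is true.
  y (successors {v, x, y}): φ is true.
  z (successors {u, y, z}): φ is true.
For instance, at y:
  At y: Box p or p is false, Dia q is true, so (Box p or p) or Dia q is true.
    At y: Box p is false, p is false, so Box p or p is false.
      At y: Box p requires p at every successor {v, x, y}.
        p fails at v, so Box p is false at y.
    At y: Dia q requires q at some successor in {v, x, y}.
      q holds at v, so Dia q is true at y.
Satisfying worlds: {u, v, w, x, y, z}

6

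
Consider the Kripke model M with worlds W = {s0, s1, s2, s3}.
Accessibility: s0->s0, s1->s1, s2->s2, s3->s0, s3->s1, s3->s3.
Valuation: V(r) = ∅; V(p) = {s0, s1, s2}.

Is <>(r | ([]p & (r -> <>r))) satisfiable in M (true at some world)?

Let φ = <>(r | ([]p & (r -> <>r))). Evaluate φ at each world:
  s0 (successors {s0}): φ is true.
  s1 (successors {s1}): φ is true.
  s2 (successors {s2}): φ is true.
  s3 (successors {s0, s1, s3}): φ is true.
Detail at s0 (witness):
  At s0: <>(r | ([]p & (r -> <>r))) requires r | ([]p & (r -> <>r)) at some successor in {s0}.
    r | ([]p & (r -> <>r)) holds at s0, so <>(r | ([]p & (r -> <>r))) is true at s0.
      At s0: r is false, []p & (r -> <>r) is true, so r | ([]p & (r -> <>r)) is true.

Yes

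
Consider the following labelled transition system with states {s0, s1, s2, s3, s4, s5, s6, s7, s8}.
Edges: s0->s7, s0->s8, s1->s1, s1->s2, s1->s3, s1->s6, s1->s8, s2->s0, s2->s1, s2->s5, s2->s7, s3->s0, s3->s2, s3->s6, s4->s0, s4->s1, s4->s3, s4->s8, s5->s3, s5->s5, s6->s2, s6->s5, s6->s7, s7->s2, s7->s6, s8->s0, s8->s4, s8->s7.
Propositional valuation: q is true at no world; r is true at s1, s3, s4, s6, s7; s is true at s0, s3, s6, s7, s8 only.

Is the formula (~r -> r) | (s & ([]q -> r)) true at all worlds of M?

No

Let φ = (~r -> r) | (s & ([]q -> r)). Evaluate φ at each world:
  s0 (successors {s7, s8}): φ is true.
  s1 (successors {s1, s2, s3, s6, s8}): φ is true.
  s2 (successors {s0, s1, s5, s7}): φ is false.
  s3 (successors {s0, s2, s6}): φ is true.
  s4 (successors {s0, s1, s3, s8}): φ is true.
  s5 (successors {s3, s5}): φ is false.
  s6 (successors {s2, s5, s7}): φ is true.
  s7 (successors {s2, s6}): φ is true.
  s8 (successors {s0, s4, s7}): φ is true.
Detail at s2 (counterexample):
  At s2: ~r -> r is false, s & ([]q -> r) is false, so (~r -> r) | (s & ([]q -> r)) is false.
    At s2: s is false, []q -> r is true, so s & ([]q -> r) is false.
      At s2: []q is false, r is false, so []q -> r is true.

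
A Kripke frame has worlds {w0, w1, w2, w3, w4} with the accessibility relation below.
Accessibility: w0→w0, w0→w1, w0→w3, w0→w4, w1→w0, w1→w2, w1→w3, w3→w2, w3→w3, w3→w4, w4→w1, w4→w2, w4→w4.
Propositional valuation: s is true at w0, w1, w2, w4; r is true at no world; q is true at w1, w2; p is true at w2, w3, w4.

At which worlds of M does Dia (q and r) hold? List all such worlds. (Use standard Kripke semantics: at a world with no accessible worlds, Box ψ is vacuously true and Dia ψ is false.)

none

Let φ = Dia (q and r). Evaluate φ at each world:
  w0 (successors {w0, w1, w3, w4}): φ is false.
  w1 (successors {w0, w2, w3}): φ is false.
  w2 (successors ∅): φ is false.
  w3 (successors {w2, w3, w4}): φ is false.
  w4 (successors {w1, w2, w4}): φ is false.
For instance, at w3:
  At w3: Dia (q and r) requires q and r at some successor in {w2, w3, w4}.
    At w2: q and r is false.
    At w3: q and r is false.
    At w4: q and r is false.
  So Dia (q and r) is false at w3.
Satisfying worlds: none.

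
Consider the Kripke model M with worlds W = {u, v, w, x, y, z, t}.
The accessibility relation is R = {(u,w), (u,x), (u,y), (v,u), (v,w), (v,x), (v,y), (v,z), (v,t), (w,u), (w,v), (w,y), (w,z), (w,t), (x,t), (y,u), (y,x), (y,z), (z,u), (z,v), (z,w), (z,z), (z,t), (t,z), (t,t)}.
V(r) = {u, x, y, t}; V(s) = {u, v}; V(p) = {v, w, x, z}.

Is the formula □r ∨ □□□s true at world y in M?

Recall that □ψ holds at a world iff ψ holds at every accessible world, and ◇ψ holds iff ψ holds at some accessible world.
At y: □r is false, □□□s is false, so □r ∨ □□□s is false.
  At y: □r requires r at every successor {u, x, z}.
    r fails at z, so □r is false at y.
  At y: □□□s requires □□s at every successor {u, x, z}.
    □□s fails at u, so □□□s is false at y.
      At u: □□s requires □s at every successor {w, x, y}.
        □s fails at w, so □□s is false at u.

No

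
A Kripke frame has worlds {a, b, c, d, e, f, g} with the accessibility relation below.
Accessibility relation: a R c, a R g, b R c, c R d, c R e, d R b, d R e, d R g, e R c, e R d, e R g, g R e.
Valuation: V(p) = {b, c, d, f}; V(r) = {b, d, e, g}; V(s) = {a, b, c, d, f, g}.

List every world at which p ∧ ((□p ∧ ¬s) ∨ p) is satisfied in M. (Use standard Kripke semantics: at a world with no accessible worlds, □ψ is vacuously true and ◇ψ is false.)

b, c, d, f

Let φ = p ∧ ((□p ∧ ¬s) ∨ p). Evaluate φ at each world:
  a (successors {c, g}): φ is false.
  b (successors {c}): φ is true.
  c (successors {d, e}): φ is true.
  d (successors {b, e, g}): φ is true.
  e (successors {c, d, g}): φ is false.
  f (successors ∅): φ is true.
  g (successors {e}): φ is false.
For instance, at b:
  At b: p is true, (□p ∧ ¬s) ∨ p is true, so p ∧ ((□p ∧ ¬s) ∨ p) is true.
    At b: □p ∧ ¬s is false, p is true, so (□p ∧ ¬s) ∨ p is true.
      At b: □p is true, ¬s is false, so □p ∧ ¬s is false.
Satisfying worlds: {b, c, d, f}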